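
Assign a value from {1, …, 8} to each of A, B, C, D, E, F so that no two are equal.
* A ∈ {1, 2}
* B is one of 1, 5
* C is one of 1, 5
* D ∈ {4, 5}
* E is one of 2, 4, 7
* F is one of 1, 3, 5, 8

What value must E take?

7

The 2 variables B and C are confined to {1, 5}, which locks those values in; drop them from A, D, F.
A has just one choice, so A = 2. Strike 2 from E.
D must be 4 (only option left). Remove 4 from E.
So E = 7.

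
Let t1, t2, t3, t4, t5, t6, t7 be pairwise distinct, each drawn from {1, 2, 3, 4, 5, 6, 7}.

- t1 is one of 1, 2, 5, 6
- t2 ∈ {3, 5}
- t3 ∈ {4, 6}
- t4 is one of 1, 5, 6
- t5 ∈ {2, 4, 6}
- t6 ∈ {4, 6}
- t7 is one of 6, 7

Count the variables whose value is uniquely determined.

Among the 7 variables, 3 fits only t2 (and all 7 values in {1, 2, 3, 4, 5, 6, 7} must be used), so t2 = 3.
Among the 6 still-open variables, 7 fits only t7 (and all 6 values in {1, 2, 4, 5, 6, 7} must be used), so t7 = 7.
t3 and t6 between them cover only {4, 6} — a naked pair. Remove those values from t1, t4, t5.
That leaves t5 = 2. Strike 2 from t1.
Determined: t2=3, t5=2, t7=7. The other variables each still have more than one consistent value. That makes 3.

3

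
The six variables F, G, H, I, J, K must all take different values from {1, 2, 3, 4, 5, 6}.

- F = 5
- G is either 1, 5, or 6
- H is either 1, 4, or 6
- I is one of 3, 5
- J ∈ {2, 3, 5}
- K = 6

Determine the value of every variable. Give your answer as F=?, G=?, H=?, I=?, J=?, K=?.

F=5, G=1, H=4, I=3, J=2, K=6

F's domain is down to {5}, so F = 5. So G, I, J can't be 5.
That leaves I = 3. Strike 3 from J.
J has just one choice, so J = 2.
That leaves K = 6. Strike 6 from G, H.
That leaves G = 1. So H can't be 1.
H's domain is down to {4}, so H = 4.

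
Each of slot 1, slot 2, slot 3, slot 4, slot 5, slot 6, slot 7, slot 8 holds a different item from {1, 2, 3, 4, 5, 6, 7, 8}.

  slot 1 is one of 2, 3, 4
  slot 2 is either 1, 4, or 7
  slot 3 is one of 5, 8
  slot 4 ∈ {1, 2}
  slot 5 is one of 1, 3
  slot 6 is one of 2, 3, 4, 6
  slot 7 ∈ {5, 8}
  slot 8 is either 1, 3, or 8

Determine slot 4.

Among the 8 variables, 6 fits only slot 6 (and all 8 values in {1, 2, 3, 4, 5, 6, 7, 8} must be used), so slot 6 = 6.
The 7 still-open variables draw from only 7 values {1, 2, 3, 4, 5, 7, 8}, so each is used; only slot 2 can be 7, hence slot 2 = 7.
The 6 still-open variables draw from only 6 values {1, 2, 3, 4, 5, 8}, so each is used; only slot 1 can be 4, hence slot 1 = 4.
The 5 still-open variables draw from only 5 values {1, 2, 3, 5, 8}, so each is used; only slot 4 can be 2, hence slot 4 = 2.

2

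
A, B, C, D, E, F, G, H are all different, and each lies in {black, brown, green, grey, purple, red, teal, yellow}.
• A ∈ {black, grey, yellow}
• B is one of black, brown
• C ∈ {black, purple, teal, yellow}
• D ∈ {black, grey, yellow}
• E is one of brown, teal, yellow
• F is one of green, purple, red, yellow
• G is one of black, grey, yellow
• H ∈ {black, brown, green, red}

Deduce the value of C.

purple

A, D, G share exactly the 3 values {black, grey, yellow}; by pigeonhole those values go to them, so strike black, grey, yellow from B, C, E, F, H.
That leaves B = brown. Strike brown from E, H.
That leaves E = teal. Eliminate teal elsewhere: C.
So C = purple.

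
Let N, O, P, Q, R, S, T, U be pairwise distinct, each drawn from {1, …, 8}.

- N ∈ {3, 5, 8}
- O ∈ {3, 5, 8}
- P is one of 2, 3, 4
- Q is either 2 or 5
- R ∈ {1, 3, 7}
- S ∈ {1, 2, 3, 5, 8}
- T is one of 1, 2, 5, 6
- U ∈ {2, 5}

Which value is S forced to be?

The 8 variables together cover exactly {1, 2, 3, 4, 5, 6, 7, 8} — 8 values for 8 variables — and 4 appears only in P's list, so P = 4.
The 7 still-open variables together cover exactly {1, 2, 3, 5, 6, 7, 8} — 7 values for 7 variables — and 6 appears only in T's list, so T = 6.
The 6 still-open variables together cover exactly {1, 2, 3, 5, 7, 8} — 6 values for 6 variables — and 7 appears only in R's list, so R = 7.
The 5 still-open variables together cover exactly {1, 2, 3, 5, 8} — 5 values for 5 variables — and 1 appears only in S's list, so S = 1.

1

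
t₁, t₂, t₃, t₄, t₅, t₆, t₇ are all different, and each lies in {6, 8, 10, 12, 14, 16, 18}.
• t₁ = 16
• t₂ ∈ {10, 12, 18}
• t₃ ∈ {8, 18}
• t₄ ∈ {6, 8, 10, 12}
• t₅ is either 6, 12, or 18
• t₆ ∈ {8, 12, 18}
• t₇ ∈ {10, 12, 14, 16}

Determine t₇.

14

t₁ must be 16 (only option left). Eliminate 16 elsewhere: t₇.
Among the 6 still-open variables, 14 fits only t₇ (and all 6 values in {6, 8, 10, 12, 14, 18} must be used), so t₇ = 14.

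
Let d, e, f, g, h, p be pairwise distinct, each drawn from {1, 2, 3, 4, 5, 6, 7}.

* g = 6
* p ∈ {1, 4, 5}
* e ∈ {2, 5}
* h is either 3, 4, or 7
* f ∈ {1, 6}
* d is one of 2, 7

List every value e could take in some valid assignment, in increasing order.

g must be 6 (only option left). Remove 6 from f.
f's domain is down to {1}, so f = 1. Eliminate 1 elsewhere: p.
No further eliminations apply; e can still be any of 2, 5.

2, 5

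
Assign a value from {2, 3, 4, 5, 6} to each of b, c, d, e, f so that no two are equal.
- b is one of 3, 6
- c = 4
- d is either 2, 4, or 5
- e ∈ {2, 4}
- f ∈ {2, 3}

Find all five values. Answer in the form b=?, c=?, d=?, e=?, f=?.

b=6, c=4, d=5, e=2, f=3

c must be 4 (only option left). Strike 4 from d, e.
e has just one choice, so e = 2. Strike 2 from d, f.
f must be 3 (only option left). So b can't be 3.
b's domain is down to {6}, so b = 6.
That leaves d = 5.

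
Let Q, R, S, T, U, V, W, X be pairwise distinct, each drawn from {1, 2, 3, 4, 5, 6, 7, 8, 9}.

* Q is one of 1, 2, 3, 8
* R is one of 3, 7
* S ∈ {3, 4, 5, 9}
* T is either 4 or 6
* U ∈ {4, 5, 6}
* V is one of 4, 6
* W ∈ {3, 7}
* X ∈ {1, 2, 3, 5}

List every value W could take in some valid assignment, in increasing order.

3, 7

The 2 variables R and W are confined to {3, 7}, which locks those values in; drop them from Q, S, X.
T and V share exactly the 2 values {4, 6}; by pigeonhole those values go to them, so strike 4, 6 from S, U.
U's domain is down to {5}, so U = 5. Remove 5 from S, X.
That leaves S = 9.
No further eliminations apply; W can still be any of 3, 7.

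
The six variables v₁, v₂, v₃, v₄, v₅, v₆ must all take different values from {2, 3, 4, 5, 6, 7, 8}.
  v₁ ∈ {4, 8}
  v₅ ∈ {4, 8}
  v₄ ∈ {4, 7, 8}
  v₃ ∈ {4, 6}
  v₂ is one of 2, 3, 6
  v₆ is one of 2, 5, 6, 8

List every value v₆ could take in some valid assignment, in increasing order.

2, 5

The 2 variables v₁ and v₅ are confined to {4, 8}, which locks those values in; drop them from v₃, v₄, v₆.
v₃'s domain is down to {6}, so v₃ = 6. So v₂, v₆ can't be 6.
v₄ must be 7 (only option left).
No further eliminations apply; v₆ can still be any of 2, 5.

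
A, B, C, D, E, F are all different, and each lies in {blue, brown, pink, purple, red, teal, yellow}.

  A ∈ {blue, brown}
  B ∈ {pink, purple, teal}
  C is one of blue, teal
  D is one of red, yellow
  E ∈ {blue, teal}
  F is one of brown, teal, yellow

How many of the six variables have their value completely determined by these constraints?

C and E share exactly the 2 values {blue, teal}; by pigeonhole those values go to them, so strike blue, teal from A, B, F.
A's domain is down to {brown}, so A = brown. Eliminate brown elsewhere: F.
F's domain is down to {yellow}, so F = yellow. Remove yellow from D.
D's domain is down to {red}, so D = red.
Determined: A=brown, D=red, F=yellow. The other variables each still have more than one consistent value. That makes 3.

3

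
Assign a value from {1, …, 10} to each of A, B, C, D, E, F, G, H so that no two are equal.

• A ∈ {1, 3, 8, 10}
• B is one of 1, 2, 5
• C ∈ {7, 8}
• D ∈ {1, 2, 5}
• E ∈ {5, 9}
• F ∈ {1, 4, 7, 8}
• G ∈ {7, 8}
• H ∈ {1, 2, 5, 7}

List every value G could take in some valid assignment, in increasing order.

7, 8

The 2 variables C and G are confined to {7, 8}, which locks those values in; drop them from A, F, H.
B, D, H between them cover only {1, 2, 5} — a naked triple. Remove those values from A, E, F.
E must be 9 (only option left).
F's domain is down to {4}, so F = 4.
No further eliminations apply; G can still be any of 7, 8.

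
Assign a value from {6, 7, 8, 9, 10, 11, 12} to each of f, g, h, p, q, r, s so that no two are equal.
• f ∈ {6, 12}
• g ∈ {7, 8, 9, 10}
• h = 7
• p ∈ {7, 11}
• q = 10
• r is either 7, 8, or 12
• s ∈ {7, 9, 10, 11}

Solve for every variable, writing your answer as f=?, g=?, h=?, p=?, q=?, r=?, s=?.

f=6, g=8, h=7, p=11, q=10, r=12, s=9

h has just one choice, so h = 7. Eliminate 7 elsewhere: g, p, r, s.
p's domain is down to {11}, so p = 11. Strike 11 from s.
q must be 10 (only option left). Remove 10 from g, s.
That leaves s = 9. Strike 9 from g.
g must be 8 (only option left). Strike 8 from r.
r's domain is down to {12}, so r = 12. Eliminate 12 elsewhere: f.
That leaves f = 6.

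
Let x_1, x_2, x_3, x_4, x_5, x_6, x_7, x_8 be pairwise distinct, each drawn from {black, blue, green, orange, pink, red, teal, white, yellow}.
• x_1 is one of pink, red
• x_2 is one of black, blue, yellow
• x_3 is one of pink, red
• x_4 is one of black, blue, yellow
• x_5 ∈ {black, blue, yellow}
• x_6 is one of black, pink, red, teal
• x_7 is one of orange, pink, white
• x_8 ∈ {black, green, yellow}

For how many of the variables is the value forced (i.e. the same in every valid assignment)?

x_1 and x_3 between them cover only {pink, red} — a naked pair. Remove those values from x_6, x_7.
x_2, x_4, x_5 between them cover only {black, blue, yellow} — a naked triple. Remove those values from x_6, x_8.
x_6 must be teal (only option left).
x_8's domain is down to {green}, so x_8 = green.
Determined: x_6=teal, x_8=green. The other variables each still have more than one consistent value. That makes 2.

2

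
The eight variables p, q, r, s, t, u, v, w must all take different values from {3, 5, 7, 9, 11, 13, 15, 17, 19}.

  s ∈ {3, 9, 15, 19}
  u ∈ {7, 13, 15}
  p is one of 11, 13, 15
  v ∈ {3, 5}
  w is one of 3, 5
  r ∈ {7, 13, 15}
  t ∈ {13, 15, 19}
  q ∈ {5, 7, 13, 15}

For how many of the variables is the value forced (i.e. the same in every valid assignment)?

3

The 8 variables draw from only 8 values {3, 5, 7, 9, 11, 13, 15, 19}, so each is used; only s can be 9, hence s = 9.
The 7 still-open variables draw from only 7 values {3, 5, 7, 11, 13, 15, 19}, so each is used; only p can be 11, hence p = 11.
The 6 still-open variables together cover exactly {3, 5, 7, 13, 15, 19} — 6 values for 6 variables — and 19 appears only in t's list, so t = 19.
The 2 variables v and w are confined to {3, 5}, which locks those values in; drop them from q.
Determined: p=11, s=9, t=19. The other variables each still have more than one consistent value. That makes 3.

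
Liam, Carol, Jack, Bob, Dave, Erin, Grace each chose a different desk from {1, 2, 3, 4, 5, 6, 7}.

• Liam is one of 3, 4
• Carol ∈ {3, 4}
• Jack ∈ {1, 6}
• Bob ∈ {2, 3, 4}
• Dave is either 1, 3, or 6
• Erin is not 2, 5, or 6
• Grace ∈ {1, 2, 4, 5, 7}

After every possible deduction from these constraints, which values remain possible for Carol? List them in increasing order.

3, 4

The 7 variables draw from only 7 values {1, 2, 3, 4, 5, 6, 7}, so each is used; only Grace can be 5, hence Grace = 5.
The 6 still-open variables together cover exactly {1, 2, 3, 4, 6, 7} — 6 values for 6 variables — and 2 appears only in Bob's list, so Bob = 2.
The 5 still-open variables draw from only 5 values {1, 3, 4, 6, 7}, so each is used; only Erin can be 7, hence Erin = 7.
The 2 variables Liam and Carol are confined to {3, 4}, which locks those values in; drop them from Dave.
No further eliminations apply; Carol can still be any of 3, 4.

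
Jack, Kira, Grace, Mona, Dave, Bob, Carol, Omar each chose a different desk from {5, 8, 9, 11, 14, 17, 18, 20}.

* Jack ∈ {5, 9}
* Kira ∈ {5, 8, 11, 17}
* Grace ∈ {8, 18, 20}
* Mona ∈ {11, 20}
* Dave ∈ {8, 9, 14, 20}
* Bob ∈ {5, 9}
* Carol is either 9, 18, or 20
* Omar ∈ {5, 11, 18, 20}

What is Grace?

8

Among the 8 variables, 14 fits only Dave (and all 8 values in {5, 8, 9, 11, 14, 17, 18, 20} must be used), so Dave = 14.
Among the 7 still-open variables, 17 fits only Kira (and all 7 values in {5, 8, 9, 11, 17, 18, 20} must be used), so Kira = 17.
The 6 still-open variables draw from only 6 values {5, 8, 9, 11, 18, 20}, so each is used; only Grace can be 8, hence Grace = 8.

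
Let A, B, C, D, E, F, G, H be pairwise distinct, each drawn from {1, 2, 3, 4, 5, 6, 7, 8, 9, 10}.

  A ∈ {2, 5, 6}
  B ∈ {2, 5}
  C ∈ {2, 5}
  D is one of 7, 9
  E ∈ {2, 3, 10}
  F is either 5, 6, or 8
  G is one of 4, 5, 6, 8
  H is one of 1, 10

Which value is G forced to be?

The 2 variables B and C are confined to {2, 5}, which locks those values in; drop them from A, E, F, G.
That leaves A = 6. Remove 6 from F, G.
F has just one choice, so F = 8. Eliminate 8 elsewhere: G.
So G = 4.

4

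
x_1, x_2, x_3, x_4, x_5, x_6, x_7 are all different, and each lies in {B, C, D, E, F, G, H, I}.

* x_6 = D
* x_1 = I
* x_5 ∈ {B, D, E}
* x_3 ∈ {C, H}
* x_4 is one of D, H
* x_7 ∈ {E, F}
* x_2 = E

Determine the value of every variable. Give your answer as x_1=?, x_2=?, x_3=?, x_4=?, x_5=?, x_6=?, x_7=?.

x_1=I, x_2=E, x_3=C, x_4=H, x_5=B, x_6=D, x_7=F

x_1's domain is down to {I}, so x_1 = I.
x_2 has just one choice, so x_2 = E. Strike E from x_5, x_7.
That leaves x_6 = D. Remove D from x_4, x_5.
That leaves x_7 = F.
x_4 has just one choice, so x_4 = H. Remove H from x_3.
x_5's domain is down to {B}, so x_5 = B.
x_3 has just one choice, so x_3 = C.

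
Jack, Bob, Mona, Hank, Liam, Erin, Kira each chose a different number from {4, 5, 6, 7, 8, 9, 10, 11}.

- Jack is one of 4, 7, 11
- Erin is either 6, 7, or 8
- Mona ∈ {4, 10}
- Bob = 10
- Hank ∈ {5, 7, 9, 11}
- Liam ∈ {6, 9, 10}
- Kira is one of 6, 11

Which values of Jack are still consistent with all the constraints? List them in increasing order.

Bob must be 10 (only option left). Strike 10 from Mona, Liam.
Mona must be 4 (only option left). So Jack can't be 4.
No further eliminations apply; Jack can still be any of 7, 11.

7, 11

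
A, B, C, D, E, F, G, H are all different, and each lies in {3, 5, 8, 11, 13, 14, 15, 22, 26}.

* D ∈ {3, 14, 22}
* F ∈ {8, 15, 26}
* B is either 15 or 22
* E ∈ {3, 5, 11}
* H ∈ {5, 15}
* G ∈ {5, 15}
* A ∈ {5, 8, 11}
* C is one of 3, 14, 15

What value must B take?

The 8 variables draw from only 8 values {3, 5, 8, 11, 14, 15, 22, 26}, so each is used; only F can be 26, hence F = 26.
The 7 still-open variables draw from only 7 values {3, 5, 8, 11, 14, 15, 22}, so each is used; only A can be 8, hence A = 8.
The 6 still-open variables draw from only 6 values {3, 5, 11, 14, 15, 22}, so each is used; only E can be 11, hence E = 11.
The 2 variables G and H are confined to {5, 15}, which locks those values in; drop them from B, C.
So B = 22.

22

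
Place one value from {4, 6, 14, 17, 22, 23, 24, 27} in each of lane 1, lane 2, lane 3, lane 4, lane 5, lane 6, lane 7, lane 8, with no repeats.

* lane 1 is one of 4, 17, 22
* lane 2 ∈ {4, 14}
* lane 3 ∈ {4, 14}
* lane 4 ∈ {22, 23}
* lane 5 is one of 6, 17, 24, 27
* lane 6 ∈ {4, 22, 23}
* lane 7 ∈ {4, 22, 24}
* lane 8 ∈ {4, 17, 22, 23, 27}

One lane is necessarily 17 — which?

lane 1

The 8 variables together cover exactly {4, 6, 14, 17, 22, 23, 24, 27} — 8 values for 8 variables — and 6 appears only in lane 5's list, so lane 5 = 6.
The 7 still-open variables together cover exactly {4, 14, 17, 22, 23, 24, 27} — 7 values for 7 variables — and 24 appears only in lane 7's list, so lane 7 = 24.
The 6 still-open variables together cover exactly {4, 14, 17, 22, 23, 27} — 6 values for 6 variables — and 27 appears only in lane 8's list, so lane 8 = 27.
The 5 still-open variables together cover exactly {4, 14, 17, 22, 23} — 5 values for 5 variables — and 17 appears only in lane 1's list, so lane 1 = 17.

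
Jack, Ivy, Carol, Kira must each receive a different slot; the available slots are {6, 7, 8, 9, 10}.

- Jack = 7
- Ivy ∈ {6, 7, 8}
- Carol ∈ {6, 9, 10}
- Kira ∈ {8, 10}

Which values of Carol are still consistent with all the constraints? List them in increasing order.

Jack's domain is down to {7}, so Jack = 7. Eliminate 7 elsewhere: Ivy.
No further eliminations apply; Carol can still be any of 6, 9, 10.

6, 9, 10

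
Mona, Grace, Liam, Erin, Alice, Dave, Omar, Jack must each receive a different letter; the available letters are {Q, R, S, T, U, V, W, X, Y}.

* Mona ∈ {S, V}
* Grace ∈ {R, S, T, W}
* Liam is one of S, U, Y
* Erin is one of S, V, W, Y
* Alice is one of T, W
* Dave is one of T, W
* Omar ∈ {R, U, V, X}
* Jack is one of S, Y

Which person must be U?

The 8 variables together cover exactly {R, S, T, U, V, W, X, Y} — 8 values for 8 variables — and X appears only in Omar's list, so Omar = X.
The 7 still-open variables draw from only 7 values {R, S, T, U, V, W, Y}, so each is used; only Grace can be R, hence Grace = R.
The 6 still-open variables together cover exactly {S, T, U, V, W, Y} — 6 values for 6 variables — and U appears only in Liam's list, so Liam = U.

Liam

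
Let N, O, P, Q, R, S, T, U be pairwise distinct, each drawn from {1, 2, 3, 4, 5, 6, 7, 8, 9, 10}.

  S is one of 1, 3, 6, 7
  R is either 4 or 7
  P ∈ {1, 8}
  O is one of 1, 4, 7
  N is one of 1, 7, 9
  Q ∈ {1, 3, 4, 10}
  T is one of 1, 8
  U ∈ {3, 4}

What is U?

The 8 variables draw from only 8 values {1, 3, 4, 6, 7, 8, 9, 10}, so each is used; only S can be 6, hence S = 6.
The 7 still-open variables draw from only 7 values {1, 3, 4, 7, 8, 9, 10}, so each is used; only N can be 9, hence N = 9.
The 6 still-open variables together cover exactly {1, 3, 4, 7, 8, 10} — 6 values for 6 variables — and 10 appears only in Q's list, so Q = 10.
The 5 still-open variables together cover exactly {1, 3, 4, 7, 8} — 5 values for 5 variables — and 3 appears only in U's list, so U = 3.

3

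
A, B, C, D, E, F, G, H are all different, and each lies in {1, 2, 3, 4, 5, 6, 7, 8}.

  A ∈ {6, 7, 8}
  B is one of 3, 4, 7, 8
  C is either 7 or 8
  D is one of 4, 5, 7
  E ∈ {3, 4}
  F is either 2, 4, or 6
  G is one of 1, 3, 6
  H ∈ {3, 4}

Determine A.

6

The 8 variables draw from only 8 values {1, 2, 3, 4, 5, 6, 7, 8}, so each is used; only G can be 1, hence G = 1.
The 7 still-open variables draw from only 7 values {2, 3, 4, 5, 6, 7, 8}, so each is used; only F can be 2, hence F = 2.
Among the 6 still-open variables, 5 fits only D (and all 6 values in {3, 4, 5, 6, 7, 8} must be used), so D = 5.
The 5 still-open variables together cover exactly {3, 4, 6, 7, 8} — 5 values for 5 variables — and 6 appears only in A's list, so A = 6.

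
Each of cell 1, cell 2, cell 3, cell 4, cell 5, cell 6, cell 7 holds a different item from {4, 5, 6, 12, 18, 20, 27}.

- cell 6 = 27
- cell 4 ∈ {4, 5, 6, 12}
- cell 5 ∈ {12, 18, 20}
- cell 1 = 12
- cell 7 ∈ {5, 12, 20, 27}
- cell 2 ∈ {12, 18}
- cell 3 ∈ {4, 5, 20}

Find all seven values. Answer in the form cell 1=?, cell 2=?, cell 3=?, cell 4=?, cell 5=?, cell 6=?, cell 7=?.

cell 1=12, cell 2=18, cell 3=4, cell 4=6, cell 5=20, cell 6=27, cell 7=5

cell 1 has just one choice, so cell 1 = 12. Strike 12 from cell 2, cell 4, cell 5, cell 7.
cell 2's domain is down to {18}, so cell 2 = 18. Remove 18 from cell 5.
That leaves cell 5 = 20. Strike 20 from cell 3, cell 7.
That leaves cell 6 = 27. So cell 7 can't be 27.
cell 7's domain is down to {5}, so cell 7 = 5. Remove 5 from cell 3, cell 4.
That leaves cell 3 = 4. Strike 4 from cell 4.
cell 4 has just one choice, so cell 4 = 6.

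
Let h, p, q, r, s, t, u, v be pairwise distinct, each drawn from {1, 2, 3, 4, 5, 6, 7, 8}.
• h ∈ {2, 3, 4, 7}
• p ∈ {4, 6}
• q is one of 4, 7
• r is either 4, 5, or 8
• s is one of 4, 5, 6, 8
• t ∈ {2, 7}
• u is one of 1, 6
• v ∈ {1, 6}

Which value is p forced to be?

4

Among the 8 variables, 3 fits only h (and all 8 values in {1, 2, 3, 4, 5, 6, 7, 8} must be used), so h = 3.
The 7 still-open variables together cover exactly {1, 2, 4, 5, 6, 7, 8} — 7 values for 7 variables — and 2 appears only in t's list, so t = 2.
The 6 still-open variables together cover exactly {1, 4, 5, 6, 7, 8} — 6 values for 6 variables — and 7 appears only in q's list, so q = 7.
The 2 variables u and v are confined to {1, 6}, which locks those values in; drop them from p, s.
So p = 4.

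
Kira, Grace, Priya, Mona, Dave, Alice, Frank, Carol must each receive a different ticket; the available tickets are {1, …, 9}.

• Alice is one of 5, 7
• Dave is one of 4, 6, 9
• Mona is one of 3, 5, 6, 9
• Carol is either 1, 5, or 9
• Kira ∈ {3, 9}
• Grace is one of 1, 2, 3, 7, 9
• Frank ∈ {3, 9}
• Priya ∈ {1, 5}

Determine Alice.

7

The 8 variables draw from only 8 values {1, 2, 3, 4, 5, 6, 7, 9}, so each is used; only Grace can be 2, hence Grace = 2.
The 7 still-open variables together cover exactly {1, 3, 4, 5, 6, 7, 9} — 7 values for 7 variables — and 4 appears only in Dave's list, so Dave = 4.
The 6 still-open variables together cover exactly {1, 3, 5, 6, 7, 9} — 6 values for 6 variables — and 6 appears only in Mona's list, so Mona = 6.
Among the 5 still-open variables, 7 fits only Alice (and all 5 values in {1, 3, 5, 7, 9} must be used), so Alice = 7.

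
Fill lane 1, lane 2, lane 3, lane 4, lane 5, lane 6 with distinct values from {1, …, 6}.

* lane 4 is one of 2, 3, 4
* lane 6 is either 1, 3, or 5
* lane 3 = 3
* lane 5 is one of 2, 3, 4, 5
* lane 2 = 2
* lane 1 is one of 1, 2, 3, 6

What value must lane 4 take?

4

lane 2 must be 2 (only option left). So lane 1, lane 4, lane 5 can't be 2.
lane 3's domain is down to {3}, so lane 3 = 3. So lane 1, lane 4, lane 5, lane 6 can't be 3.
So lane 4 = 4.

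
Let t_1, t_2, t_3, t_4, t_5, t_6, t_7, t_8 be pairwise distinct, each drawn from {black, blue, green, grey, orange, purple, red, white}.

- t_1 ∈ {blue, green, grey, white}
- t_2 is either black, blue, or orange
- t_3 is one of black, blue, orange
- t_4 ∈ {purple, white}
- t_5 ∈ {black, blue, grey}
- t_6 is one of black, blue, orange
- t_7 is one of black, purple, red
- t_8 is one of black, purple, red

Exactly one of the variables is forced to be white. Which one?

t_4

The 8 variables draw from only 8 values {black, blue, green, grey, orange, purple, red, white}, so each is used; only t_1 can be green, hence t_1 = green.
Among the 7 still-open variables, grey fits only t_5 (and all 7 values in {black, blue, grey, orange, purple, red, white} must be used), so t_5 = grey.
The 6 still-open variables draw from only 6 values {black, blue, orange, purple, red, white}, so each is used; only t_4 can be white, hence t_4 = white.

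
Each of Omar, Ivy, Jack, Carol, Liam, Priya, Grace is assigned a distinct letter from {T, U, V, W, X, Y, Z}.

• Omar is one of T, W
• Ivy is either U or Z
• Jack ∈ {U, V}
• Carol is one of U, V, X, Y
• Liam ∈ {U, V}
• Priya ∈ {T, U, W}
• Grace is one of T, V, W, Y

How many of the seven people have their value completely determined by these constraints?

3

Among the 7 variables, X fits only Carol (and all 7 values in {T, U, V, W, X, Y, Z} must be used), so Carol = X.
The 6 still-open variables together cover exactly {T, U, V, W, Y, Z} — 6 values for 6 variables — and Y appears only in Grace's list, so Grace = Y.
The 5 still-open variables draw from only 5 values {T, U, V, W, Z}, so each is used; only Ivy can be Z, hence Ivy = Z.
The 2 variables Jack and Liam are confined to {U, V}, which locks those values in; drop them from Priya.
Determined: Ivy=Z, Carol=X, Grace=Y. The other people each still have more than one consistent value. That makes 3.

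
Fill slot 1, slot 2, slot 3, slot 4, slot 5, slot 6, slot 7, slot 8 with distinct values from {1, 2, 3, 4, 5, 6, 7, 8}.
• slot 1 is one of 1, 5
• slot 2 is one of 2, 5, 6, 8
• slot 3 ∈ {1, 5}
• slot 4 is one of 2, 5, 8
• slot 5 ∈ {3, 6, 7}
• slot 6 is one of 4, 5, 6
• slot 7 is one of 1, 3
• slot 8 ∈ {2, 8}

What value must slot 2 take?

6

The 8 variables draw from only 8 values {1, 2, 3, 4, 5, 6, 7, 8}, so each is used; only slot 6 can be 4, hence slot 6 = 4.
The 7 still-open variables together cover exactly {1, 2, 3, 5, 6, 7, 8} — 7 values for 7 variables — and 7 appears only in slot 5's list, so slot 5 = 7.
The 6 still-open variables draw from only 6 values {1, 2, 3, 5, 6, 8}, so each is used; only slot 7 can be 3, hence slot 7 = 3.
The 5 still-open variables draw from only 5 values {1, 2, 5, 6, 8}, so each is used; only slot 2 can be 6, hence slot 2 = 6.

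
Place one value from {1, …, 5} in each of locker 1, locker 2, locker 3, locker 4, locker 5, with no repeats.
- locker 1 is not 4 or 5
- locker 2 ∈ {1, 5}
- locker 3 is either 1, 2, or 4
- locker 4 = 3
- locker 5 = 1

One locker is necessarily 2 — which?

locker 1

locker 4 has just one choice, so locker 4 = 3. So locker 1 can't be 3.
locker 5 must be 1 (only option left). Strike 1 from locker 1, locker 2, locker 3.
So 2 goes to locker 1.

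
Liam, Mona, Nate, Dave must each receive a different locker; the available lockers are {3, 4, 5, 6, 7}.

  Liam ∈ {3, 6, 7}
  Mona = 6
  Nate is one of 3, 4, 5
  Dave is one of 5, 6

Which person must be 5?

Mona has just one choice, so Mona = 6. Eliminate 6 elsewhere: Liam, Dave.
So 5 goes to Dave.

Dave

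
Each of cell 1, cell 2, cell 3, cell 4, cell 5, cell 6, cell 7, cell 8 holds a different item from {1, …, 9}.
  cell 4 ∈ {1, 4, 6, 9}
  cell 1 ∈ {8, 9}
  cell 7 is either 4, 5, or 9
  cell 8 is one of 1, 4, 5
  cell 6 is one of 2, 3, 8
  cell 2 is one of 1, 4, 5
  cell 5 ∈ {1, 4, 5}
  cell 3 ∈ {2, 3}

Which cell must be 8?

Among the 8 variables, 6 fits only cell 4 (and all 8 values in {1, 2, 3, 4, 5, 6, 8, 9} must be used), so cell 4 = 6.
The 3 variables cell 2, cell 5, cell 8 are confined to {1, 4, 5}, which locks those values in; drop them from cell 7.
cell 7 must be 9 (only option left). So cell 1 can't be 9.
So 8 goes to cell 1.

cell 1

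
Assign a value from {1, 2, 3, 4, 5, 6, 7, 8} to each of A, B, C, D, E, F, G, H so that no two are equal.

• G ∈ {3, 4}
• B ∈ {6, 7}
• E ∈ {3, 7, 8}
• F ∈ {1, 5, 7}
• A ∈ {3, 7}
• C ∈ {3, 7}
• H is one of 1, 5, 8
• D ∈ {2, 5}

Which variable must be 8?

The 8 variables together cover exactly {1, 2, 3, 4, 5, 6, 7, 8} — 8 values for 8 variables — and 2 appears only in D's list, so D = 2.
Among the 7 still-open variables, 4 fits only G (and all 7 values in {1, 3, 4, 5, 6, 7, 8} must be used), so G = 4.
The 6 still-open variables together cover exactly {1, 3, 5, 6, 7, 8} — 6 values for 6 variables — and 6 appears only in B's list, so B = 6.
A and C share exactly the 2 values {3, 7}; by pigeonhole those values go to them, so strike 3, 7 from E, F.
So 8 goes to E.

E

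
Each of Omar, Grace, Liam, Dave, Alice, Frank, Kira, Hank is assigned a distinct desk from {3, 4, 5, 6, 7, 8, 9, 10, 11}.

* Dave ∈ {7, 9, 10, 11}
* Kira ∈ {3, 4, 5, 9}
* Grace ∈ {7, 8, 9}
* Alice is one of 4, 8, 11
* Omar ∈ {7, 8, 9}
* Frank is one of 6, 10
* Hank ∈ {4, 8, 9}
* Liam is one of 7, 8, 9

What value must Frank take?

Omar, Grace, Liam share exactly the 3 values {7, 8, 9}; by pigeonhole those values go to them, so strike 7, 8, 9 from Dave, Alice, Kira, Hank.
Hank's domain is down to {4}, so Hank = 4. Eliminate 4 elsewhere: Alice, Kira.
Alice has just one choice, so Alice = 11. Strike 11 from Dave.
Dave must be 10 (only option left). Eliminate 10 elsewhere: Frank.
So Frank = 6.

6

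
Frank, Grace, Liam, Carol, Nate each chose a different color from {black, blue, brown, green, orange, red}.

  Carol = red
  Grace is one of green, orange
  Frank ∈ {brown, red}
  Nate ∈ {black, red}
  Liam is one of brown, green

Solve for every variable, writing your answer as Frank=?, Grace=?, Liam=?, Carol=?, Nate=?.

Carol must be red (only option left). Eliminate red elsewhere: Frank, Nate.
That leaves Nate = black.
That leaves Frank = brown. Eliminate brown elsewhere: Liam.
Liam must be green (only option left). Eliminate green elsewhere: Grace.
Grace has just one choice, so Grace = orange.

Frank=brown, Grace=orange, Liam=green, Carol=red, Nate=black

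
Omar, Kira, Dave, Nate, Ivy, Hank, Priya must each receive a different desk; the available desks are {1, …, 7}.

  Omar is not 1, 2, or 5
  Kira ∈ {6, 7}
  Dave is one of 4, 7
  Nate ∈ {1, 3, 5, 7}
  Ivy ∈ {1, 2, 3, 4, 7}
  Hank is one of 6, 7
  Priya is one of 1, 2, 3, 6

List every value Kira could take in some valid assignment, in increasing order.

6, 7

The 7 variables together cover exactly {1, 2, 3, 4, 5, 6, 7} — 7 values for 7 variables — and 5 appears only in Nate's list, so Nate = 5.
The 2 variables Kira and Hank are confined to {6, 7}, which locks those values in; drop them from Omar, Dave, Ivy, Priya.
That leaves Dave = 4. So Omar, Ivy can't be 4.
Omar's domain is down to {3}, so Omar = 3. Strike 3 from Ivy, Priya.
No further eliminations apply; Kira can still be any of 6, 7.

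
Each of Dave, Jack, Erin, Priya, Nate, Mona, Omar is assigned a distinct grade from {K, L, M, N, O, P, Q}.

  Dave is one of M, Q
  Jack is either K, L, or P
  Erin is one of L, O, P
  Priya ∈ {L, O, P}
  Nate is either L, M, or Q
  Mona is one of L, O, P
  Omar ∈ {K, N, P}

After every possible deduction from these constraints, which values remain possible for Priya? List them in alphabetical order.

L, O, P

The 7 variables together cover exactly {K, L, M, N, O, P, Q} — 7 values for 7 variables — and N appears only in Omar's list, so Omar = N.
The 6 still-open variables draw from only 6 values {K, L, M, O, P, Q}, so each is used; only Jack can be K, hence Jack = K.
Erin, Priya, Mona between them cover only {L, O, P} — a naked triple. Remove those values from Nate.
No further eliminations apply; Priya can still be any of L, O, P.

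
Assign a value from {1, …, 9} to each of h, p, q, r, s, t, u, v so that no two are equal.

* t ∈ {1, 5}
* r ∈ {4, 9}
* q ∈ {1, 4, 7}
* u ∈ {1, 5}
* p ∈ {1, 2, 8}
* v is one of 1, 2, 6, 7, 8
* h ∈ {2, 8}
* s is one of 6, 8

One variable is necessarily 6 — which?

s

The 8 variables together cover exactly {1, 2, 4, 5, 6, 7, 8, 9} — 8 values for 8 variables — and 9 appears only in r's list, so r = 9.
The 7 still-open variables draw from only 7 values {1, 2, 4, 5, 6, 7, 8}, so each is used; only q can be 4, hence q = 4.
The 6 still-open variables together cover exactly {1, 2, 5, 6, 7, 8} — 6 values for 6 variables — and 7 appears only in v's list, so v = 7.
The 5 still-open variables together cover exactly {1, 2, 5, 6, 8} — 5 values for 5 variables — and 6 appears only in s's list, so s = 6.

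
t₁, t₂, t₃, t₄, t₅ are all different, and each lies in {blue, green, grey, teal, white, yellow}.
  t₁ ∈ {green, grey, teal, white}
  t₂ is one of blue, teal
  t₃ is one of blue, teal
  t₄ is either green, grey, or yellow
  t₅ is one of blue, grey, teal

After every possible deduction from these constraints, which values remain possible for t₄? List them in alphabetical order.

green, yellow

t₂ and t₃ share exactly the 2 values {blue, teal}; by pigeonhole those values go to them, so strike blue, teal from t₁, t₅.
t₅'s domain is down to {grey}, so t₅ = grey. Eliminate grey elsewhere: t₁, t₄.
No further eliminations apply; t₄ can still be any of green, yellow.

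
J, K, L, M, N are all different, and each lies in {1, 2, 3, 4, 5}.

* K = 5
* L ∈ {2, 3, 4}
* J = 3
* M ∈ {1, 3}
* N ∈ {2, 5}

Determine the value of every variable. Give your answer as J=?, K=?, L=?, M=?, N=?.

J must be 3 (only option left). Eliminate 3 elsewhere: L, M.
That leaves K = 5. Eliminate 5 elsewhere: N.
M has just one choice, so M = 1.
N has just one choice, so N = 2. So L can't be 2.
L has just one choice, so L = 4.

J=3, K=5, L=4, M=1, N=2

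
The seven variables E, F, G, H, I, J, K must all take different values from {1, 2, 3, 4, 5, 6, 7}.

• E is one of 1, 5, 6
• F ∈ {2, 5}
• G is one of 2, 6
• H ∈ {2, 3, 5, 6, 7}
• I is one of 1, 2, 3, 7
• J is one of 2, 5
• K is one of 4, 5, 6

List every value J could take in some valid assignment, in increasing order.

The 7 variables together cover exactly {1, 2, 3, 4, 5, 6, 7} — 7 values for 7 variables — and 4 appears only in K's list, so K = 4.
The 2 variables F and J are confined to {2, 5}, which locks those values in; drop them from E, G, H, I.
G's domain is down to {6}, so G = 6. Eliminate 6 elsewhere: E, H.
E has just one choice, so E = 1. Strike 1 from I.
No further eliminations apply; J can still be any of 2, 5.

2, 5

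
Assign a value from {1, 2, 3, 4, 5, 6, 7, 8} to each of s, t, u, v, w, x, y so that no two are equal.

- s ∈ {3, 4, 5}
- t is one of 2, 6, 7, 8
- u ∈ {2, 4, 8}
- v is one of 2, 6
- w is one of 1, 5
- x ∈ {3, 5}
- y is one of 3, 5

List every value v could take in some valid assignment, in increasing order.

The 2 variables x and y are confined to {3, 5}, which locks those values in; drop them from s, w.
s must be 4 (only option left). So u can't be 4.
w has just one choice, so w = 1.
No further eliminations apply; v can still be any of 2, 6.

2, 6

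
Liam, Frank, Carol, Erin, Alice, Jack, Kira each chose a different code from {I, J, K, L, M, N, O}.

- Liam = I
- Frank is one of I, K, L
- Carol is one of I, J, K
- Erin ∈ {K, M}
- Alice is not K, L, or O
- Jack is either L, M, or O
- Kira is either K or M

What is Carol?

J

Liam has just one choice, so Liam = I. Strike I from Frank, Carol, Alice.
The 6 still-open variables draw from only 6 values {J, K, L, M, N, O}, so each is used; only Alice can be N, hence Alice = N.
Among the 5 still-open variables, J fits only Carol (and all 5 values in {J, K, L, M, O} must be used), so Carol = J.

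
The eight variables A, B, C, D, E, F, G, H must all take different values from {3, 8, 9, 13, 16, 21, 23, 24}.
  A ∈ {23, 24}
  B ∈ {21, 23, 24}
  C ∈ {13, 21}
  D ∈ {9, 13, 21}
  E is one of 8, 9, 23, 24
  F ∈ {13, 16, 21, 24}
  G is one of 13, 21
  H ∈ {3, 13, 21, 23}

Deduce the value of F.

16

The 8 variables together cover exactly {3, 8, 9, 13, 16, 21, 23, 24} — 8 values for 8 variables — and 3 appears only in H's list, so H = 3.
The 7 still-open variables draw from only 7 values {8, 9, 13, 16, 21, 23, 24}, so each is used; only E can be 8, hence E = 8.
The 6 still-open variables together cover exactly {9, 13, 16, 21, 23, 24} — 6 values for 6 variables — and 9 appears only in D's list, so D = 9.
Among the 5 still-open variables, 16 fits only F (and all 5 values in {13, 16, 21, 23, 24} must be used), so F = 16.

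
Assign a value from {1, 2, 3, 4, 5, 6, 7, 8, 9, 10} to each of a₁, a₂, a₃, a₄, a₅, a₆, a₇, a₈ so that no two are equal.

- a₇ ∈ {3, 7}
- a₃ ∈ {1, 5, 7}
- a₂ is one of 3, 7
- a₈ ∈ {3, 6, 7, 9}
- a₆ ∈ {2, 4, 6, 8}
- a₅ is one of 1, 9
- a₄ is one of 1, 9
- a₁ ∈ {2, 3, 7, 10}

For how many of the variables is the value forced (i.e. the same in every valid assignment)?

2

a₂ and a₇ between them cover only {3, 7} — a naked pair. Remove those values from a₁, a₃, a₈.
a₄ and a₅ between them cover only {1, 9} — a naked pair. Remove those values from a₃, a₈.
a₃ has just one choice, so a₃ = 5.
That leaves a₈ = 6. So a₆ can't be 6.
Determined: a₃=5, a₈=6. The other variables each still have more than one consistent value. That makes 2.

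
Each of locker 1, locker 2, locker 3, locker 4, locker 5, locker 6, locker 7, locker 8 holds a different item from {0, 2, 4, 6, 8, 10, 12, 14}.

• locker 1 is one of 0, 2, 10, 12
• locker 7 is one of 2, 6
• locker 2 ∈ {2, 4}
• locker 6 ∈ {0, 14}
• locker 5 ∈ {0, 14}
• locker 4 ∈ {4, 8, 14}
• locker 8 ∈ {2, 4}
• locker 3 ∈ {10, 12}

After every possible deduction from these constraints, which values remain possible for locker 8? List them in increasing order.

2, 4

The 8 variables together cover exactly {0, 2, 4, 6, 8, 10, 12, 14} — 8 values for 8 variables — and 6 appears only in locker 7's list, so locker 7 = 6.
Among the 7 still-open variables, 8 fits only locker 4 (and all 7 values in {0, 2, 4, 8, 10, 12, 14} must be used), so locker 4 = 8.
locker 2 and locker 8 share exactly the 2 values {2, 4}; by pigeonhole those values go to them, so strike 2, 4 from locker 1.
locker 5 and locker 6 between them cover only {0, 14} — a naked pair. Remove those values from locker 1.
No further eliminations apply; locker 8 can still be any of 2, 4.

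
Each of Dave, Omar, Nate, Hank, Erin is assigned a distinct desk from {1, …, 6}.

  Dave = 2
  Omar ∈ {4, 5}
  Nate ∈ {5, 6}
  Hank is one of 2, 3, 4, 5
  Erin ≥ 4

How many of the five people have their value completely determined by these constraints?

2

Dave has just one choice, so Dave = 2. So Hank can't be 2.
The 4 still-open variables draw from only 4 values {3, 4, 5, 6}, so each is used; only Hank can be 3, hence Hank = 3.
Determined: Dave=2, Hank=3. The other people each still have more than one consistent value. That makes 2.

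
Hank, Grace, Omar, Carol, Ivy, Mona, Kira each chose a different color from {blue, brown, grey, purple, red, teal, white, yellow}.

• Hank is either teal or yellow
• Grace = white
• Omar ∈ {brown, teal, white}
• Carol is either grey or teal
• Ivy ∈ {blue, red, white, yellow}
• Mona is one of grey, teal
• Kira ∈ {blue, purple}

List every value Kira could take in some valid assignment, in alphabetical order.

blue, purple

Grace has just one choice, so Grace = white. So Omar, Ivy can't be white.
The 2 variables Carol and Mona are confined to {grey, teal}, which locks those values in; drop them from Hank, Omar.
Hank has just one choice, so Hank = yellow. Eliminate yellow elsewhere: Ivy.
Omar must be brown (only option left).
No further eliminations apply; Kira can still be any of blue, purple.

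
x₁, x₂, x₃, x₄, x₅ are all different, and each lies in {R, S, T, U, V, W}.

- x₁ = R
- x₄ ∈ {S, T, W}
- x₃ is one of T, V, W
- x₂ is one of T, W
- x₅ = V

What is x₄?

S

x₁ must be R (only option left).
x₅ must be V (only option left). Strike V from x₃.
The 3 still-open variables together cover exactly {S, T, W} — 3 values for 3 variables — and S appears only in x₄'s list, so x₄ = S.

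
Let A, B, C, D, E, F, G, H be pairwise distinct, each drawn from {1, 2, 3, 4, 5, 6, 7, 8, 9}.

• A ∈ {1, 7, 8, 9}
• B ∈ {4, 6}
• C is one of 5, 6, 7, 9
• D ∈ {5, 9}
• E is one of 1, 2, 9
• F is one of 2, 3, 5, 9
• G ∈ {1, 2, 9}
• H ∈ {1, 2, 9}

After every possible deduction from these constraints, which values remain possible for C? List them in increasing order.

6, 7

E, G, H between them cover only {1, 2, 9} — a naked triple. Remove those values from A, C, D, F.
D must be 5 (only option left). Remove 5 from C, F.
That leaves F = 3.
No further eliminations apply; C can still be any of 6, 7.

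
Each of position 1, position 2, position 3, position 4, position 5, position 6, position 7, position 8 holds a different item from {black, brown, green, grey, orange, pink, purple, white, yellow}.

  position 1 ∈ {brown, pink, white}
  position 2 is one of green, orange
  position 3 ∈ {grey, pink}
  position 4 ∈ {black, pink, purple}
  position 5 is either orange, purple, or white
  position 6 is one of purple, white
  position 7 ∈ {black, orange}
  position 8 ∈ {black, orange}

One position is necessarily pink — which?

position 4

Among the 8 variables, brown fits only position 1 (and all 8 values in {black, brown, green, grey, orange, pink, purple, white} must be used), so position 1 = brown.
Among the 7 still-open variables, green fits only position 2 (and all 7 values in {black, green, grey, orange, pink, purple, white} must be used), so position 2 = green.
Among the 6 still-open variables, grey fits only position 3 (and all 6 values in {black, grey, orange, pink, purple, white} must be used), so position 3 = grey.
The 5 still-open variables together cover exactly {black, orange, pink, purple, white} — 5 values for 5 variables — and pink appears only in position 4's list, so position 4 = pink.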